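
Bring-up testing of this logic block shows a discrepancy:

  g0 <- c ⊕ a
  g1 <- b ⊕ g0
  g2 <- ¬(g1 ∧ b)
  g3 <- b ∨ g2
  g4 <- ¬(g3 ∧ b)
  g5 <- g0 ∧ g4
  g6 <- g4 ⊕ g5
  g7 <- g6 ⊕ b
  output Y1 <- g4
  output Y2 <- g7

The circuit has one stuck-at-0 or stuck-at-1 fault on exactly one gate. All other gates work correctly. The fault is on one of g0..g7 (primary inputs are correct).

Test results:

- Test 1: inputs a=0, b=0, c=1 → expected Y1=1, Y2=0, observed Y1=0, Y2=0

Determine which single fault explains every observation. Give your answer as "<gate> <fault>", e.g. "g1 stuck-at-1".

Fault-free values for test 1 (a=0, b=0, c=1): g0=1, g1=1, g2=1, g3=1, g4=1, g5=1, g6=0, g7=0, giving Y1=1, Y2=0. Observed Y1=0, Y2=0.
Test 1: faults giving observed Y1=0, Y2=0 are {g4 stuck-at-0}.
Only g4 stuck-at-0 is consistent with every test.

g4 stuck-at-0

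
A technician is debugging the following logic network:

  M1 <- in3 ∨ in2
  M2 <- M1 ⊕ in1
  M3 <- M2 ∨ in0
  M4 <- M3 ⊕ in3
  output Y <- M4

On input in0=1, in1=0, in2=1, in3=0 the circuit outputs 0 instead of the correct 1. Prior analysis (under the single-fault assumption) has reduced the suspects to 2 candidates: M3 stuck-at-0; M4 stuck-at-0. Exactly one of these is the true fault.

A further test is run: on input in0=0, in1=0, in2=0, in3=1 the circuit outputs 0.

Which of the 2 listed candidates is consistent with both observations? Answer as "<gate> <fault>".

M4 stuck-at-0

Evaluate each candidate on input in0=0, in1=0, in2=0, in3=1:
  M3 stuck-at-0: M1=1, M2=1, M3=0 [stuck-at-0], M4=1 → 1 — eliminated
  M4 stuck-at-0: M1=1, M2=1, M3=1, M4=0 [stuck-at-0] → 0 — matches
Only M4 stuck-at-0 reproduces the observed 0.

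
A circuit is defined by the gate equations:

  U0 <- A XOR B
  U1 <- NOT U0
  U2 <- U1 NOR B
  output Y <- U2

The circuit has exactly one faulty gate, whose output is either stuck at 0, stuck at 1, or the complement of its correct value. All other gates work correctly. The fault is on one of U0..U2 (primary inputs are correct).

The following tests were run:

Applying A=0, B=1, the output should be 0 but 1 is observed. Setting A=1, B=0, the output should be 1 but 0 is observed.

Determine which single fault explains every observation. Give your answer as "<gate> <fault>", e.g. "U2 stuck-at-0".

Fault-free values for test 1 (A=0, B=1): U0=1, U1=0, U2=0, giving Y=0. Observed 1.
Test 1: faults giving observed 1 are {U2 stuck-at-1, U2 inverted output}.
Test 2 (A=1, B=0): fault-free U0=1, U1=0, U2=1 → 1; observed 0. Eliminates U2 stuck-at-1.
Only U2 inverted output is consistent with every test.

U2 inverted output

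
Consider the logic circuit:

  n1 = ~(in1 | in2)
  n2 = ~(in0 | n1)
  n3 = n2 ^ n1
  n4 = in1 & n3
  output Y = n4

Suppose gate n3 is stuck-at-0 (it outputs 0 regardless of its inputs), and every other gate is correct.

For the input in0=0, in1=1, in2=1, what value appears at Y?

Propagate with n3 forced: n1=0, n2=1, n3=0 [stuck-at-0], n4=0.
So Y = 0. (Without the fault it would be 1.)

0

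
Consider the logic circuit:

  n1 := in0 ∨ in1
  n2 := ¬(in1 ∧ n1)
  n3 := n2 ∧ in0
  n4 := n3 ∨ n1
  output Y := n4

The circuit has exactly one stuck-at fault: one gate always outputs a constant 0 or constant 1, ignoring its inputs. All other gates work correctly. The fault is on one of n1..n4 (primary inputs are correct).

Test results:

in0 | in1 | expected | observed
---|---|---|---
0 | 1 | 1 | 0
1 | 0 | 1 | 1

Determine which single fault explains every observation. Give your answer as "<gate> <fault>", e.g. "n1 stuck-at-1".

Fault-free values for test 1 (in0=0, in1=1): n1=1, n2=0, n3=0, n4=1, giving Y=1. Observed 0.
Test 1: faults giving observed 0 are {n1 stuck-at-0, n4 stuck-at-0}.
Test 2 (in0=1, in1=0): fault-free n1=1, n2=1, n3=1, n4=1 → 1; observed 1. Eliminates n4 stuck-at-0.
Only n1 stuck-at-0 is consistent with every test.

n1 stuck-at-0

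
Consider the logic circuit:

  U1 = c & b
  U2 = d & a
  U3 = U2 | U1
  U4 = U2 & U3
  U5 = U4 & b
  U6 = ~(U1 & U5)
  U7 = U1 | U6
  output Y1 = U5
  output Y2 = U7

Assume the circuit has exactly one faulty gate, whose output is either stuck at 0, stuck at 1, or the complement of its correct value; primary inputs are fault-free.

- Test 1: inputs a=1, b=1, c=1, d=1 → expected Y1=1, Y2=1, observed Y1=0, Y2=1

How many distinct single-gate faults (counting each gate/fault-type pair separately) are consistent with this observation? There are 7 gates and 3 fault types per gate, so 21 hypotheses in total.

Fault-free: U1=1, U2=1, U3=1, U4=1, U5=1, U6=0, U7=1 → Y1=1, Y2=1. Observed Y1=0, Y2=1.
  U1: none of the 3 fault types match ✗
  U2: stuck-at-0, inverted output ✓; others ✗
  U3: stuck-at-0, inverted output ✓; others ✗
  U4: stuck-at-0, inverted output ✓; others ✗
  U5: stuck-at-0, inverted output ✓; others ✗
  U6: none of the 3 fault types match ✗
  U7: none of the 3 fault types match ✗
Consistent faults: {U2 stuck-at-0, U2 inverted output, U3 stuck-at-0, U3 inverted output, U4 stuck-at-0, U4 inverted output, U5 stuck-at-0, U5 inverted output} — 8 in all.

8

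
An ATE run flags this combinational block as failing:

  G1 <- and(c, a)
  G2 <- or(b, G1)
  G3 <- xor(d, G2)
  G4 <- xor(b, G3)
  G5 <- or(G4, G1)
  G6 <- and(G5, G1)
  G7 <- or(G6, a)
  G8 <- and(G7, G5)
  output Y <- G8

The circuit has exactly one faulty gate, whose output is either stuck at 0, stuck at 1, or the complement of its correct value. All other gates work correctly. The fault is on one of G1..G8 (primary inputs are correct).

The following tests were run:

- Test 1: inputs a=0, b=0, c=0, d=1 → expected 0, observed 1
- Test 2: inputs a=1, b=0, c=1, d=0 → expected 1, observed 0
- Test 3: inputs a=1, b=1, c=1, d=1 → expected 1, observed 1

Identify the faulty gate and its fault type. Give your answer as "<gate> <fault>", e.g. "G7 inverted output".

G1 inverted output

Fault-free values for test 1 (a=0, b=0, c=0, d=1): G1=0, G2=0, G3=1, G4=1, G5=1, G6=0, G7=0, G8=0, giving Y=0. Observed 1.
Test 1: faults giving observed 1 are {G1 stuck-at-1, G1 inverted output, G6 stuck-at-1, G6 inverted output, G7 stuck-at-1, G7 inverted output, G8 stuck-at-1, G8 inverted output}.
Test 2 (a=1, b=0, c=1, d=0): fault-free G1=1, G2=1, G3=1, G4=1, G5=1, G6=1, G7=1, G8=1 → 1; observed 0. Eliminates G1 stuck-at-1, G6 stuck-at-1, G6 inverted output, G7 stuck-at-1, G8 stuck-at-1.
Test 3 (a=1, b=1, c=1, d=1): fault-free G1=1, G2=1, G3=0, G4=1, G5=1, G6=1, G7=1, G8=1 → 1; observed 1. Eliminates G7 inverted output, G8 inverted output.
Only G1 inverted output is consistent with every test.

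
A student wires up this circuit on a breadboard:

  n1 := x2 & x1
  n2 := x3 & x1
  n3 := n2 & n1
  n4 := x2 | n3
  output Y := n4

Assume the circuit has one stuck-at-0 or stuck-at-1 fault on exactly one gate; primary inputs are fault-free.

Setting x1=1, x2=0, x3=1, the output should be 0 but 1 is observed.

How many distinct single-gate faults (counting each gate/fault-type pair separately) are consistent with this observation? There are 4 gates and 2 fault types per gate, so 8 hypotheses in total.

Fault-free: n1=0, n2=1, n3=0, n4=0 → 0. Observed 1.
  n1 stuck-at-0: output 0 ✗
  n1 stuck-at-1: output 1 ✓
  n2 stuck-at-0: output 0 ✗
  n2 stuck-at-1: output 0 ✗
  n3 stuck-at-0: output 0 ✗
  n3 stuck-at-1: output 1 ✓
  n4 stuck-at-0: output 0 ✗
  n4 stuck-at-1: output 1 ✓
Consistent faults: {n1 stuck-at-1, n3 stuck-at-1, n4 stuck-at-1} — 3 in all.

3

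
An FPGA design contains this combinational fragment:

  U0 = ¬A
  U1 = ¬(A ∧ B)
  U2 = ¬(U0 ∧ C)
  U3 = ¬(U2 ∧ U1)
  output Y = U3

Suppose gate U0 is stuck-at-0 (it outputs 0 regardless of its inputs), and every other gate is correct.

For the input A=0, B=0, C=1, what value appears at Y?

0

Propagate with U0 forced: U0=0 [stuck-at-0], U1=1, U2=1, U3=0.
So Y = 0. (Without the fault it would be 1.)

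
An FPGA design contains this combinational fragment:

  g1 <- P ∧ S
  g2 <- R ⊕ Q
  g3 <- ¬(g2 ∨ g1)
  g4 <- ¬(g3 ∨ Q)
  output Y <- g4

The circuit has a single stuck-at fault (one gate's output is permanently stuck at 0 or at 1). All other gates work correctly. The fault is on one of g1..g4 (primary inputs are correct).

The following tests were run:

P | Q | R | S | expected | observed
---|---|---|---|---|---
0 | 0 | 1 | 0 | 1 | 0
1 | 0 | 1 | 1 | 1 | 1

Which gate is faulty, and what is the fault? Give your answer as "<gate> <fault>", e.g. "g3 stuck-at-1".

Fault-free values for test 1 (P=0, Q=0, R=1, S=0): g1=0, g2=1, g3=0, g4=1, giving Y=1. Observed 0.
Test 1: faults giving observed 0 are {g2 stuck-at-0, g3 stuck-at-1, g4 stuck-at-0}.
Test 2 (P=1, Q=0, R=1, S=1): fault-free g1=1, g2=1, g3=0, g4=1 → 1; observed 1. Eliminates g3 stuck-at-1, g4 stuck-at-0.
Only g2 stuck-at-0 is consistent with every test.

g2 stuck-at-0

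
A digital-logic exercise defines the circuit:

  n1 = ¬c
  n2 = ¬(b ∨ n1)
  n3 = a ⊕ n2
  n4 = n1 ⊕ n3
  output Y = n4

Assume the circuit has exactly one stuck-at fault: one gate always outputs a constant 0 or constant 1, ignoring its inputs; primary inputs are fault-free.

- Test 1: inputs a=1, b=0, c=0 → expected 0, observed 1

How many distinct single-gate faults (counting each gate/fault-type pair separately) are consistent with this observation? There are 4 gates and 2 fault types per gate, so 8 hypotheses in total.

Fault-free: n1=1, n2=0, n3=1, n4=0 → 0. Observed 1.
  n1 stuck-at-0: output 0 ✗
  n1 stuck-at-1: output 0 ✗
  n2 stuck-at-0: output 0 ✗
  n2 stuck-at-1: output 1 ✓
  n3 stuck-at-0: output 1 ✓
  n3 stuck-at-1: output 0 ✗
  n4 stuck-at-0: output 0 ✗
  n4 stuck-at-1: output 1 ✓
Consistent faults: {n2 stuck-at-1, n3 stuck-at-0, n4 stuck-at-1} — 3 in all.

3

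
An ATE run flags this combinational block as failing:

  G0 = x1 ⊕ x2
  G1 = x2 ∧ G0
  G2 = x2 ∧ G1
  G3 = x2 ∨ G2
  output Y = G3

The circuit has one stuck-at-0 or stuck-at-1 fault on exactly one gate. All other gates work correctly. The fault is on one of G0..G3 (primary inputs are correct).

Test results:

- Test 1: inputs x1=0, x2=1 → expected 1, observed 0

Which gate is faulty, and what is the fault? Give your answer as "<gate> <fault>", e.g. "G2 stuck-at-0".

Fault-free values for test 1 (x1=0, x2=1): G0=1, G1=1, G2=1, G3=1, giving Y=1. Observed 0.
Test 1: faults giving observed 0 are {G3 stuck-at-0}.
Only G3 stuck-at-0 is consistent with every test.

G3 stuck-at-0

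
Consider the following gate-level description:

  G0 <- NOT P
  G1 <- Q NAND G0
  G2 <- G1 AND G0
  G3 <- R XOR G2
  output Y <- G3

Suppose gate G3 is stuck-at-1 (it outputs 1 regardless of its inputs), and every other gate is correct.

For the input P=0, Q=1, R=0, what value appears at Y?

1

Propagate with G3 forced: G0=1, G1=0, G2=0, G3=1 [stuck-at-1].
So Y = 1. (Without the fault it would be 0.)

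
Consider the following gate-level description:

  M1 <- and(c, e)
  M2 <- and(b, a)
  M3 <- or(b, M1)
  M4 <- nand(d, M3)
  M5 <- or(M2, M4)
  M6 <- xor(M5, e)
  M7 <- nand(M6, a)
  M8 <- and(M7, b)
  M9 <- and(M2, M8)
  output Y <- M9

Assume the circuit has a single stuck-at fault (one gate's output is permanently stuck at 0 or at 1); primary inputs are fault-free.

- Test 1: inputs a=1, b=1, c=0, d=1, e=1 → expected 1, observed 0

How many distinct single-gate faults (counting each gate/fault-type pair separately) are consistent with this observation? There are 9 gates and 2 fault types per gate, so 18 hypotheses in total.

6

Fault-free: M1=0, M2=1, M3=1, M4=0, M5=1, M6=0, M7=1, M8=1, M9=1 → 1. Observed 0.
  M1: none of the 2 fault types match ✗
  M2: stuck-at-0 ✓; others ✗
  M3: none of the 2 fault types match ✗
  M4: none of the 2 fault types match ✗
  M5: stuck-at-0 ✓; others ✗
  M6: stuck-at-1 ✓; others ✗
  M7: stuck-at-0 ✓; others ✗
  M8: stuck-at-0 ✓; others ✗
  M9: stuck-at-0 ✓; others ✗
Consistent faults: {M2 stuck-at-0, M5 stuck-at-0, M6 stuck-at-1, M7 stuck-at-0, M8 stuck-at-0, M9 stuck-at-0} — 6 in all.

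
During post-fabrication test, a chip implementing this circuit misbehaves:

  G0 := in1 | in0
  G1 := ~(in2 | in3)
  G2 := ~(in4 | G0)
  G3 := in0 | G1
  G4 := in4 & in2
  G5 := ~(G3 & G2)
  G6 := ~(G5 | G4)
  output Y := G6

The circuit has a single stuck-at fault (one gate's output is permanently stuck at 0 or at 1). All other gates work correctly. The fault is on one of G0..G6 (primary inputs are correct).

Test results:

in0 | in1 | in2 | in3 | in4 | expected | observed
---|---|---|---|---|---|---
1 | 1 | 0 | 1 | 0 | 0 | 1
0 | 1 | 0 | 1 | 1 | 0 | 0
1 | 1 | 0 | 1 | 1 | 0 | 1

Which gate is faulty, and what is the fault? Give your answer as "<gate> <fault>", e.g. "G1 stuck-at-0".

Fault-free values for test 1 (in0=1, in1=1, in2=0, in3=1, in4=0): G0=1, G1=0, G2=0, G3=1, G4=0, G5=1, G6=0, giving Y=0. Observed 1.
Test 1: faults giving observed 1 are {G0 stuck-at-0, G2 stuck-at-1, G5 stuck-at-0, G6 stuck-at-1}.
Test 2 (in0=0, in1=1, in2=0, in3=1, in4=1): fault-free G0=1, G1=0, G2=0, G3=0, G4=0, G5=1, G6=0 → 0; observed 0. Eliminates G5 stuck-at-0, G6 stuck-at-1.
Test 3 (in0=1, in1=1, in2=0, in3=1, in4=1): fault-free G0=1, G1=0, G2=0, G3=1, G4=0, G5=1, G6=0 → 0; observed 1. Eliminates G0 stuck-at-0.
Only G2 stuck-at-1 is consistent with every test.

G2 stuck-at-1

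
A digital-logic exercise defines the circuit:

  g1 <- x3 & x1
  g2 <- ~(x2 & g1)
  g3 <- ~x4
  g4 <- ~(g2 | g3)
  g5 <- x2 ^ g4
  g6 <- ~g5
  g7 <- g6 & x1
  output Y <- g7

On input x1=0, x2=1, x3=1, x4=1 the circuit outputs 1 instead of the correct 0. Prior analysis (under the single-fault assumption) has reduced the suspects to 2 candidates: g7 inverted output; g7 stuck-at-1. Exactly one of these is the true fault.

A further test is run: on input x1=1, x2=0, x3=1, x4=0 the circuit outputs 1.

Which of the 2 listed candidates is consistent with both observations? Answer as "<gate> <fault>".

g7 stuck-at-1

Evaluate each candidate on input x1=1, x2=0, x3=1, x4=0:
  g7 inverted output: g1=1, g2=1, g3=1, g4=0, g5=0, g6=1, g7=0 [inverted output] → 0 — eliminated
  g7 stuck-at-1: g1=1, g2=1, g3=1, g4=0, g5=0, g6=1, g7=1 [stuck-at-1] → 1 — matches
Only g7 stuck-at-1 reproduces the observed 1.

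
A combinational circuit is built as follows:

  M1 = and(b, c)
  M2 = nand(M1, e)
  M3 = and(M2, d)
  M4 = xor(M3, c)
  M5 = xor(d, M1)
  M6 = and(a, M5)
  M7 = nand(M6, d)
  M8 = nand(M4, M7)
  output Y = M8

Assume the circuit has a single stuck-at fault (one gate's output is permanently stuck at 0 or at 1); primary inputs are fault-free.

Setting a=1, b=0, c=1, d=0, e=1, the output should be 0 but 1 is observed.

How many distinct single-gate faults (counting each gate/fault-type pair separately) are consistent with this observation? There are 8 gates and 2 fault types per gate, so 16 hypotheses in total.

Fault-free: M1=0, M2=1, M3=0, M4=1, M5=0, M6=0, M7=1, M8=0 → 0. Observed 1.
  M1: none of the 2 fault types match ✗
  M2: none of the 2 fault types match ✗
  M3: stuck-at-1 ✓; others ✗
  M4: stuck-at-0 ✓; others ✗
  M5: none of the 2 fault types match ✗
  M6: none of the 2 fault types match ✗
  M7: stuck-at-0 ✓; others ✗
  M8: stuck-at-1 ✓; others ✗
Consistent faults: {M3 stuck-at-1, M4 stuck-at-0, M7 stuck-at-0, M8 stuck-at-1} — 4 in all.

4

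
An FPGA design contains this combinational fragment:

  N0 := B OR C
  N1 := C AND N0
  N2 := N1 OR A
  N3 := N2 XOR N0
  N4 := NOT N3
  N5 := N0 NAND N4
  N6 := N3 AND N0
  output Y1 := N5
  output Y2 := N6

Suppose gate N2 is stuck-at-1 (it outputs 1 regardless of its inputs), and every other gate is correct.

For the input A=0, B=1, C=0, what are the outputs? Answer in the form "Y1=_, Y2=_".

Y1=0, Y2=0

Propagate with N2 forced: N0=1, N1=0, N2=1 [stuck-at-1], N3=0, N4=1, N5=0, N6=0.
So the outputs are Y1=0, Y2=0. (Without the fault they would be Y1=1, Y2=1.)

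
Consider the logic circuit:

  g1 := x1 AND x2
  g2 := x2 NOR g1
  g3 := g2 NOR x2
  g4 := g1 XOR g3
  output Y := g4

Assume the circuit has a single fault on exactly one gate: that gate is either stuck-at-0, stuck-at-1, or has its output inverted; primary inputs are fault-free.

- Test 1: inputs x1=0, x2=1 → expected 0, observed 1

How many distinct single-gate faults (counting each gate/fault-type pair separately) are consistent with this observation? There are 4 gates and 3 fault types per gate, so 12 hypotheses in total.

Fault-free: g1=0, g2=0, g3=0, g4=0 → 0. Observed 1.
  g1 stuck-at-0: output 0 ✗
  g1 stuck-at-1: output 1 ✓
  g1 inverted output: output 1 ✓
  g2 stuck-at-0: output 0 ✗
  g2 stuck-at-1: output 0 ✗
  g2 inverted output: output 0 ✗
  g3 stuck-at-0: output 0 ✗
  g3 stuck-at-1: output 1 ✓
  g3 inverted output: output 1 ✓
  g4 stuck-at-0: output 0 ✗
  g4 stuck-at-1: output 1 ✓
  g4 inverted output: output 1 ✓
Consistent faults: {g1 stuck-at-1, g1 inverted output, g3 stuck-at-1, g3 inverted output, g4 stuck-at-1, g4 inverted output} — 6 in all.

6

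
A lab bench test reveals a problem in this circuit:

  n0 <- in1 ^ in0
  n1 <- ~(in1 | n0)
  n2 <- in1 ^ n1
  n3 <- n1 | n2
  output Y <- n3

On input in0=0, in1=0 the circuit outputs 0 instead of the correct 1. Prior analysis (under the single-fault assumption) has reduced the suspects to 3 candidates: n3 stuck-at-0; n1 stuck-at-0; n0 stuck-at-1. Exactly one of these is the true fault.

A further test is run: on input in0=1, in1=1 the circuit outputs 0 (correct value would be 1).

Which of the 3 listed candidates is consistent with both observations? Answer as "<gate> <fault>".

Evaluate each candidate on input in0=1, in1=1:
  n3 stuck-at-0: n0=0, n1=0, n2=1, n3=0 [stuck-at-0] → 0 — matches
  n1 stuck-at-0: n0=0, n1=0 [stuck-at-0], n2=1, n3=1 → 1 — eliminated
  n0 stuck-at-1: n0=1 [stuck-at-1], n1=0, n2=1, n3=1 → 1 — eliminated
Only n3 stuck-at-0 reproduces the observed 0.

n3 stuck-at-0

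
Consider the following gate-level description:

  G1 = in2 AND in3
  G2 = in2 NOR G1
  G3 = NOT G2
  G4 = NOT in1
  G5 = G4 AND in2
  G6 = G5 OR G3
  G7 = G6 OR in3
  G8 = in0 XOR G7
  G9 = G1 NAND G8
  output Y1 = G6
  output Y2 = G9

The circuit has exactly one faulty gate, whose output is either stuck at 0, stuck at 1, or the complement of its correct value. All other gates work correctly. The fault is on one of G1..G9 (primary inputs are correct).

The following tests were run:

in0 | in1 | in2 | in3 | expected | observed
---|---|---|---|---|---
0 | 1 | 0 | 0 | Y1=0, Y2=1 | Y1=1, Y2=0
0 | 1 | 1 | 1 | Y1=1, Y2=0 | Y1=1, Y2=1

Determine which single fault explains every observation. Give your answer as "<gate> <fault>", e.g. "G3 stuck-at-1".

G1 inverted output

Fault-free values for test 1 (in0=0, in1=1, in2=0, in3=0): G1=0, G2=1, G3=0, G4=0, G5=0, G6=0, G7=0, G8=0, G9=1, giving Y1=0, Y2=1. Observed Y1=1, Y2=0.
Test 1: faults giving observed Y1=1, Y2=0 are {G1 stuck-at-1, G1 inverted output}.
Test 2 (in0=0, in1=1, in2=1, in3=1): fault-free G1=1, G2=0, G3=1, G4=0, G5=0, G6=1, G7=1, G8=1, G9=0 → Y1=1, Y2=0; observed Y1=1, Y2=1. Eliminates G1 stuck-at-1.
Only G1 inverted output is consistent with every test.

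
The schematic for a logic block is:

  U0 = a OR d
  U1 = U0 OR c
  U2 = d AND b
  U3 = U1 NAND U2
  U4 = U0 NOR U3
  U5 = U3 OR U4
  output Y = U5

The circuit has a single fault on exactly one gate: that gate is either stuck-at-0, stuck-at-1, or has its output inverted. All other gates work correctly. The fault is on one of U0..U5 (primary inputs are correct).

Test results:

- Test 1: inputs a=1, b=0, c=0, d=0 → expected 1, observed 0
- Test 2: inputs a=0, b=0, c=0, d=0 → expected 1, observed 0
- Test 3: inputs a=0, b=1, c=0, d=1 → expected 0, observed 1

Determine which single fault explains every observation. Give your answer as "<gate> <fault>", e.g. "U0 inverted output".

Fault-free values for test 1 (a=1, b=0, c=0, d=0): U0=1, U1=1, U2=0, U3=1, U4=0, U5=1, giving Y=1. Observed 0.
Test 1: faults giving observed 0 are {U2 stuck-at-1, U2 inverted output, U3 stuck-at-0, U3 inverted output, U5 stuck-at-0, U5 inverted output}.
Test 2 (a=0, b=0, c=0, d=0): fault-free U0=0, U1=0, U2=0, U3=1, U4=0, U5=1 → 1; observed 0. Eliminates U2 stuck-at-1, U2 inverted output, U3 stuck-at-0, U3 inverted output.
Test 3 (a=0, b=1, c=0, d=1): fault-free U0=1, U1=1, U2=1, U3=0, U4=0, U5=0 → 0; observed 1. Eliminates U5 stuck-at-0.
Only U5 inverted output is consistent with every test.

U5 inverted output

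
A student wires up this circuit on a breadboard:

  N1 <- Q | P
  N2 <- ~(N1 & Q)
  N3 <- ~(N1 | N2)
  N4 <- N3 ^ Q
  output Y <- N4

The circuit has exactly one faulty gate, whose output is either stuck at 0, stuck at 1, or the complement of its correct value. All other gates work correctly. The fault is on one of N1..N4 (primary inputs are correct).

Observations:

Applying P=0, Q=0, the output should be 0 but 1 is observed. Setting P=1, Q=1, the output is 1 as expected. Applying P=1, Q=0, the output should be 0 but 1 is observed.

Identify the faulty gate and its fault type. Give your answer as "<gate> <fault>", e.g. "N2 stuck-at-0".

N4 stuck-at-1

Fault-free values for test 1 (P=0, Q=0): N1=0, N2=1, N3=0, N4=0, giving Y=0. Observed 1.
Test 1: faults giving observed 1 are {N2 stuck-at-0, N2 inverted output, N3 stuck-at-1, N3 inverted output, N4 stuck-at-1, N4 inverted output}.
Test 2 (P=1, Q=1): fault-free N1=1, N2=0, N3=0, N4=1 → 1; observed 1. Eliminates N3 stuck-at-1, N3 inverted output, N4 inverted output.
Test 3 (P=1, Q=0): fault-free N1=1, N2=1, N3=0, N4=0 → 0; observed 1. Eliminates N2 stuck-at-0, N2 inverted output.
Only N4 stuck-at-1 is consistent with every test.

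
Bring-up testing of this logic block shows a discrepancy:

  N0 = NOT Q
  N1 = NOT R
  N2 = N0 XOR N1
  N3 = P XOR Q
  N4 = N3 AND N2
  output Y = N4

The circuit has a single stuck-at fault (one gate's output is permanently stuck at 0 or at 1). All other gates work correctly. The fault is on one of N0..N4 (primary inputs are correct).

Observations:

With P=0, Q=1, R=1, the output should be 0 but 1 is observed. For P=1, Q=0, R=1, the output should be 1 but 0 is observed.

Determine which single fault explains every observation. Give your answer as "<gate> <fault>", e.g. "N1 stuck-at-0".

N1 stuck-at-1

Fault-free values for test 1 (P=0, Q=1, R=1): N0=0, N1=0, N2=0, N3=1, N4=0, giving Y=0. Observed 1.
Test 1: faults giving observed 1 are {N0 stuck-at-1, N1 stuck-at-1, N2 stuck-at-1, N4 stuck-at-1}.
Test 2 (P=1, Q=0, R=1): fault-free N0=1, N1=0, N2=1, N3=1, N4=1 → 1; observed 0. Eliminates N0 stuck-at-1, N2 stuck-at-1, N4 stuck-at-1.
Only N1 stuck-at-1 is consistent with every test.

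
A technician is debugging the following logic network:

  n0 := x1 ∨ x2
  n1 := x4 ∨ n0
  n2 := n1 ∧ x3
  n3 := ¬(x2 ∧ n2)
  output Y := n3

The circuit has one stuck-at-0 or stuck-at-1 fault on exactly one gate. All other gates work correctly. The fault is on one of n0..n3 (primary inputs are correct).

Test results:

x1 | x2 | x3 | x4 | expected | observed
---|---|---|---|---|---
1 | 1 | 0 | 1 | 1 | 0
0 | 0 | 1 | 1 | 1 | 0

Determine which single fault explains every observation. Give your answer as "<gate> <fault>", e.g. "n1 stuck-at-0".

n3 stuck-at-0

Fault-free values for test 1 (x1=1, x2=1, x3=0, x4=1): n0=1, n1=1, n2=0, n3=1, giving Y=1. Observed 0.
Test 1: faults giving observed 0 are {n2 stuck-at-1, n3 stuck-at-0}.
Test 2 (x1=0, x2=0, x3=1, x4=1): fault-free n0=0, n1=1, n2=1, n3=1 → 1; observed 0. Eliminates n2 stuck-at-1.
Only n3 stuck-at-0 is consistent with every test.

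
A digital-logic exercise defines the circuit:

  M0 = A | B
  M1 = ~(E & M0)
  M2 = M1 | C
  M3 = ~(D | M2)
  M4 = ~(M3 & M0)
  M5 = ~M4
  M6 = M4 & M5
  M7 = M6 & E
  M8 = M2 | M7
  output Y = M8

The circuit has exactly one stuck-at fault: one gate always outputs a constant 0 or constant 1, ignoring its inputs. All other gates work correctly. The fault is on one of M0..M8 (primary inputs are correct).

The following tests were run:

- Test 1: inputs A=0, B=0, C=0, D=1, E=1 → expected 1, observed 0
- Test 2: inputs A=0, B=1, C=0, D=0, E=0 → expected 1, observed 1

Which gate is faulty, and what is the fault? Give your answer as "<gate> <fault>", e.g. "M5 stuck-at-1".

Fault-free values for test 1 (A=0, B=0, C=0, D=1, E=1): M0=0, M1=1, M2=1, M3=0, M4=1, M5=0, M6=0, M7=0, M8=1, giving Y=1. Observed 0.
Test 1: faults giving observed 0 are {M0 stuck-at-1, M1 stuck-at-0, M2 stuck-at-0, M8 stuck-at-0}.
Test 2 (A=0, B=1, C=0, D=0, E=0): fault-free M0=1, M1=1, M2=1, M3=0, M4=1, M5=0, M6=0, M7=0, M8=1 → 1; observed 1. Eliminates M1 stuck-at-0, M2 stuck-at-0, M8 stuck-at-0.
Only M0 stuck-at-1 is consistent with every test.

M0 stuck-at-1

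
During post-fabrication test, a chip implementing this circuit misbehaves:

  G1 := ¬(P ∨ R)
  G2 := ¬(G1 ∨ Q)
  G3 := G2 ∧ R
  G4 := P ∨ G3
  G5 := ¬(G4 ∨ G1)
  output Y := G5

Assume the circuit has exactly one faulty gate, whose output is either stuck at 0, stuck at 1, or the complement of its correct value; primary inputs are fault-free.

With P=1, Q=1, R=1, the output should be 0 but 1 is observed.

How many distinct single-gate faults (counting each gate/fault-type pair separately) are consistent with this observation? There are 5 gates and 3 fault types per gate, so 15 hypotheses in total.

Fault-free: G1=0, G2=0, G3=0, G4=1, G5=0 → 0. Observed 1.
  G1: none of the 3 fault types match ✗
  G2: none of the 3 fault types match ✗
  G3: none of the 3 fault types match ✗
  G4: stuck-at-0, inverted output ✓; others ✗
  G5: stuck-at-1, inverted output ✓; others ✗
Consistent faults: {G4 stuck-at-0, G4 inverted output, G5 stuck-at-1, G5 inverted output} — 4 in all.

4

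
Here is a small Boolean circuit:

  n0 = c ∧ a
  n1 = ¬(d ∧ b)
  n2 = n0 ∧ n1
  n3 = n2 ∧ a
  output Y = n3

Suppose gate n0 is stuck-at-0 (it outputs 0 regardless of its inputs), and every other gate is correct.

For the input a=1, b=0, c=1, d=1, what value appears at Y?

Propagate with n0 forced: n0=0 [stuck-at-0], n1=1, n2=0, n3=0.
So Y = 0. (Without the fault it would be 1.)

0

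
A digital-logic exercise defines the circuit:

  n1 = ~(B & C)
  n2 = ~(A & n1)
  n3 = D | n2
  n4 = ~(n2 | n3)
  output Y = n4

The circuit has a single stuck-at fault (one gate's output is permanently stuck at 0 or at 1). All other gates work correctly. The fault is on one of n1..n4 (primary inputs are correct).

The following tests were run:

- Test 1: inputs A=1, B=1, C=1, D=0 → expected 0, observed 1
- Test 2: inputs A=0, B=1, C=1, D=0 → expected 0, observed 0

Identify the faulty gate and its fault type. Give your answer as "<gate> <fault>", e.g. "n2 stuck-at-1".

Fault-free values for test 1 (A=1, B=1, C=1, D=0): n1=0, n2=1, n3=1, n4=0, giving Y=0. Observed 1.
Test 1: faults giving observed 1 are {n1 stuck-at-1, n2 stuck-at-0, n4 stuck-at-1}.
Test 2 (A=0, B=1, C=1, D=0): fault-free n1=0, n2=1, n3=1, n4=0 → 0; observed 0. Eliminates n2 stuck-at-0, n4 stuck-at-1.
Only n1 stuck-at-1 is consistent with every test.

n1 stuck-at-1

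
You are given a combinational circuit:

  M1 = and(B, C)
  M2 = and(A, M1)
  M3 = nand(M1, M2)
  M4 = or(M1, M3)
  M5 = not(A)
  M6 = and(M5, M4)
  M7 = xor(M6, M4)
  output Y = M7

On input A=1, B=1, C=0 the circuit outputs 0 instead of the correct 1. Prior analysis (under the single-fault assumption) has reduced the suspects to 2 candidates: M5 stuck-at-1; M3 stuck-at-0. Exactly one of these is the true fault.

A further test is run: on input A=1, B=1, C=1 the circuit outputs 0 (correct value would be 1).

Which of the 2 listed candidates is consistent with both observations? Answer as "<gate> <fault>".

M5 stuck-at-1

Evaluate each candidate on input A=1, B=1, C=1:
  M5 stuck-at-1: M1=1, M2=1, M3=0, M4=1, M5=1 [stuck-at-1], M6=1, M7=0 → 0 — matches
  M3 stuck-at-0: M1=1, M2=1, M3=0 [stuck-at-0], M4=1, M5=0, M6=0, M7=1 → 1 — eliminated
Only M5 stuck-at-1 reproduces the observed 0.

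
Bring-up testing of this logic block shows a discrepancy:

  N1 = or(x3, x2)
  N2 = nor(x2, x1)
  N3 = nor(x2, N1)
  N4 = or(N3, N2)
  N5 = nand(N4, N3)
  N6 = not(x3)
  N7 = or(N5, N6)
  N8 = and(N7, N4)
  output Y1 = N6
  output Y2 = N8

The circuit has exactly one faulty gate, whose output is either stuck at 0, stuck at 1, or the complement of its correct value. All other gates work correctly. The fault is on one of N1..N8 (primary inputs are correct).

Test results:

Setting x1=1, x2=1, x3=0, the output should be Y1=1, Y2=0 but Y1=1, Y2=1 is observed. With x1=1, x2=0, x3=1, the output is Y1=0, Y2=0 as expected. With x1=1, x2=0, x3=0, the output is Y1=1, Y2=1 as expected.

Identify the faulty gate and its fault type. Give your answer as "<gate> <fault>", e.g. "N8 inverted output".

Fault-free values for test 1 (x1=1, x2=1, x3=0): N1=1, N2=0, N3=0, N4=0, N5=1, N6=1, N7=1, N8=0, giving Y1=1, Y2=0. Observed Y1=1, Y2=1.
Test 1: faults giving observed Y1=1, Y2=1 are {N2 stuck-at-1, N2 inverted output, N3 stuck-at-1, N3 inverted output, N4 stuck-at-1, N4 inverted output, N8 stuck-at-1, N8 inverted output}.
Test 2 (x1=1, x2=0, x3=1): fault-free N1=1, N2=0, N3=0, N4=0, N5=1, N6=0, N7=1, N8=0 → Y1=0, Y2=0; observed Y1=0, Y2=0. Eliminates N2 stuck-at-1, N2 inverted output, N4 stuck-at-1, N4 inverted output, N8 stuck-at-1, N8 inverted output.
Test 3 (x1=1, x2=0, x3=0): fault-free N1=0, N2=0, N3=1, N4=1, N5=0, N6=1, N7=1, N8=1 → Y1=1, Y2=1; observed Y1=1, Y2=1. Eliminates N3 inverted output.
Only N3 stuck-at-1 is consistent with every test.

N3 stuck-at-1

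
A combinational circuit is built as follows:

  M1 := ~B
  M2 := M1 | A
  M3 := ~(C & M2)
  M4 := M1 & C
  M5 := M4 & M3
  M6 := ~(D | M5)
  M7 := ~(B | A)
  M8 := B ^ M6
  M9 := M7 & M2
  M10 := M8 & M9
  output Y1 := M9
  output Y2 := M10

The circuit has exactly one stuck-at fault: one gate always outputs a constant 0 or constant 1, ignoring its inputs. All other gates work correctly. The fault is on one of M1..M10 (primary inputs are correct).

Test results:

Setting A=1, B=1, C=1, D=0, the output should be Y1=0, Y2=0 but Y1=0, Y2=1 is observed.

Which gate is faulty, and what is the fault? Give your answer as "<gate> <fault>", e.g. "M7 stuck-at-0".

M10 stuck-at-1

Fault-free values for test 1 (A=1, B=1, C=1, D=0): M1=0, M2=1, M3=0, M4=0, M5=0, M6=1, M7=0, M8=0, M9=0, M10=0, giving Y1=0, Y2=0. Observed Y1=0, Y2=1.
Test 1: faults giving observed Y1=0, Y2=1 are {M10 stuck-at-1}.
Only M10 stuck-at-1 is consistent with every test.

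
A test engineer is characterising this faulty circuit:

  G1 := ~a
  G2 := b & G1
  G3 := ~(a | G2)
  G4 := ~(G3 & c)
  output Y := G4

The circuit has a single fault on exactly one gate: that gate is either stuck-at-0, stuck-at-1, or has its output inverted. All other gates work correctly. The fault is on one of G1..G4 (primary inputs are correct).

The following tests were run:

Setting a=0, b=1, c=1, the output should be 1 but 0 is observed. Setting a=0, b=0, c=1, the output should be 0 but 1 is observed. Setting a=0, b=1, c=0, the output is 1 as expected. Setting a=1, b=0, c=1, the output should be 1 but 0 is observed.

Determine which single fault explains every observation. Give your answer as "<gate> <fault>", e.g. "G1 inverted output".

G3 inverted output

Fault-free values for test 1 (a=0, b=1, c=1): G1=1, G2=1, G3=0, G4=1, giving Y=1. Observed 0.
Test 1: faults giving observed 0 are {G1 stuck-at-0, G1 inverted output, G2 stuck-at-0, G2 inverted output, G3 stuck-at-1, G3 inverted output, G4 stuck-at-0, G4 inverted output}.
Test 2 (a=0, b=0, c=1): fault-free G1=1, G2=0, G3=1, G4=0 → 0; observed 1. Eliminates G1 stuck-at-0, G1 inverted output, G2 stuck-at-0, G3 stuck-at-1, G4 stuck-at-0.
Test 3 (a=0, b=1, c=0): fault-free G1=1, G2=1, G3=0, G4=1 → 1; observed 1. Eliminates G4 inverted output.
Test 4 (a=1, b=0, c=1): fault-free G1=0, G2=0, G3=0, G4=1 → 1; observed 0. Eliminates G2 inverted output.
Only G3 inverted output is consistent with every test.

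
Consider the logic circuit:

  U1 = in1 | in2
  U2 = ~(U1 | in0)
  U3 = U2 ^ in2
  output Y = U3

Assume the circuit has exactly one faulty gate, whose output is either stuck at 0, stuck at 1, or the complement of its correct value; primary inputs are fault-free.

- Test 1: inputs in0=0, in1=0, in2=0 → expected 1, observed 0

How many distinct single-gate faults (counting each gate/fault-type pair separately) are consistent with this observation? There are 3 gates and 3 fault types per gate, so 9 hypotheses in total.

6

Fault-free: U1=0, U2=1, U3=1 → 1. Observed 0.
  U1 stuck-at-0: output 1 ✗
  U1 stuck-at-1: output 0 ✓
  U1 inverted output: output 0 ✓
  U2 stuck-at-0: output 0 ✓
  U2 stuck-at-1: output 1 ✗
  U2 inverted output: output 0 ✓
  U3 stuck-at-0: output 0 ✓
  U3 stuck-at-1: output 1 ✗
  U3 inverted output: output 0 ✓
Consistent faults: {U1 stuck-at-1, U1 inverted output, U2 stuck-at-0, U2 inverted output, U3 stuck-at-0, U3 inverted output} — 6 in all.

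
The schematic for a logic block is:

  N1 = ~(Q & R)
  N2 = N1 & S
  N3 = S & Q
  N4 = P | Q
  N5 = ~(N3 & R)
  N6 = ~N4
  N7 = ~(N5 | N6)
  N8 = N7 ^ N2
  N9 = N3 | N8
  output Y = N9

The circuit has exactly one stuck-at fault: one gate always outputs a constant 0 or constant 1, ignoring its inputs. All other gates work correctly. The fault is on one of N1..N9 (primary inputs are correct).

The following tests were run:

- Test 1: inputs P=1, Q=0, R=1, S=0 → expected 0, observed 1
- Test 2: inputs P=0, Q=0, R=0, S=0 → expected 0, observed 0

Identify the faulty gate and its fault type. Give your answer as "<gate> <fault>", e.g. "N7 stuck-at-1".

N5 stuck-at-0

Fault-free values for test 1 (P=1, Q=0, R=1, S=0): N1=1, N2=0, N3=0, N4=1, N5=1, N6=0, N7=0, N8=0, N9=0, giving Y=0. Observed 1.
Test 1: faults giving observed 1 are {N2 stuck-at-1, N3 stuck-at-1, N5 stuck-at-0, N7 stuck-at-1, N8 stuck-at-1, N9 stuck-at-1}.
Test 2 (P=0, Q=0, R=0, S=0): fault-free N1=1, N2=0, N3=0, N4=0, N5=1, N6=1, N7=0, N8=0, N9=0 → 0; observed 0. Eliminates N2 stuck-at-1, N3 stuck-at-1, N7 stuck-at-1, N8 stuck-at-1, N9 stuck-at-1.
Only N5 stuck-at-0 is consistent with every test.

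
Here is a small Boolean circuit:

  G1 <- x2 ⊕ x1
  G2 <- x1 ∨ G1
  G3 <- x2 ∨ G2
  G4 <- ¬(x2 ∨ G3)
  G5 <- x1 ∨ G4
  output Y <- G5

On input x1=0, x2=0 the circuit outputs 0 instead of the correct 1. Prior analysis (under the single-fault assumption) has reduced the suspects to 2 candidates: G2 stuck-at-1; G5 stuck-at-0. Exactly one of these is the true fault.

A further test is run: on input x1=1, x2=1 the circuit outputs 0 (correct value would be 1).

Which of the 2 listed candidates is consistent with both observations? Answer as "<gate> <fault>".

Evaluate each candidate on input x1=1, x2=1:
  G2 stuck-at-1: G1=0, G2=1 [stuck-at-1], G3=1, G4=0, G5=1 → 1 — eliminated
  G5 stuck-at-0: G1=0, G2=1, G3=1, G4=0, G5=0 [stuck-at-0] → 0 — matches
Only G5 stuck-at-0 reproduces the observed 0.

G5 stuck-at-0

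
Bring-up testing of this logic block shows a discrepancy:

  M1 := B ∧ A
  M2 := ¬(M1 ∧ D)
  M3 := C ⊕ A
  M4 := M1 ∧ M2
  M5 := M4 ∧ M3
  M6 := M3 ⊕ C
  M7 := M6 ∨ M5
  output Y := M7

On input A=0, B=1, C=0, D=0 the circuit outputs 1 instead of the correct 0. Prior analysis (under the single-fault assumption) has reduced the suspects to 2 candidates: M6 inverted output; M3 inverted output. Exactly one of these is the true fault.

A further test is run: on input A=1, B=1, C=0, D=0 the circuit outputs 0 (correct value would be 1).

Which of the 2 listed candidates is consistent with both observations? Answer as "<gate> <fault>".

M3 inverted output

Evaluate each candidate on input A=1, B=1, C=0, D=0:
  M6 inverted output: M1=1, M2=1, M3=1, M4=1, M5=1, M6=0 [inverted output], M7=1 → 1 — eliminated
  M3 inverted output: M1=1, M2=1, M3=0 [inverted output], M4=1, M5=0, M6=0, M7=0 → 0 — matches
Only M3 inverted output reproduces the observed 0.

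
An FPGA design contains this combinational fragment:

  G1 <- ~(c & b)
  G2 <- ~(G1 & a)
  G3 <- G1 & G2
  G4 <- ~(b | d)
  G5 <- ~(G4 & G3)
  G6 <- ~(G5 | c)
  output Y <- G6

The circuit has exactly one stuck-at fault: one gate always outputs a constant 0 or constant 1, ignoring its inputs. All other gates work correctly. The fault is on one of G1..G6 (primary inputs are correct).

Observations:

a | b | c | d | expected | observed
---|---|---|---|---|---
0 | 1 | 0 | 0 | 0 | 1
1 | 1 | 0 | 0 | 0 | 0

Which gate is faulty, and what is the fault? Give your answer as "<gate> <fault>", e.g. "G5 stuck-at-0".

G4 stuck-at-1

Fault-free values for test 1 (a=0, b=1, c=0, d=0): G1=1, G2=1, G3=1, G4=0, G5=1, G6=0, giving Y=0. Observed 1.
Test 1: faults giving observed 1 are {G4 stuck-at-1, G5 stuck-at-0, G6 stuck-at-1}.
Test 2 (a=1, b=1, c=0, d=0): fault-free G1=1, G2=0, G3=0, G4=0, G5=1, G6=0 → 0; observed 0. Eliminates G5 stuck-at-0, G6 stuck-at-1.
Only G4 stuck-at-1 is consistent with every test.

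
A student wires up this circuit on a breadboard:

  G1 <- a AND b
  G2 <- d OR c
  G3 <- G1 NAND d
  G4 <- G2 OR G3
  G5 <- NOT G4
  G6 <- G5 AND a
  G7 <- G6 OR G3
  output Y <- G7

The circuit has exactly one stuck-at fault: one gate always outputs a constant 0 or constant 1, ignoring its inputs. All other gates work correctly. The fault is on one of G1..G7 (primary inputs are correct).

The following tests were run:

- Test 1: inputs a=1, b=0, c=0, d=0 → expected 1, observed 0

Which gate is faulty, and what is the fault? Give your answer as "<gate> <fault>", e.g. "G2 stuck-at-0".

G7 stuck-at-0

Fault-free values for test 1 (a=1, b=0, c=0, d=0): G1=0, G2=0, G3=1, G4=1, G5=0, G6=0, G7=1, giving Y=1. Observed 0.
Test 1: faults giving observed 0 are {G7 stuck-at-0}.
Only G7 stuck-at-0 is consistent with every test.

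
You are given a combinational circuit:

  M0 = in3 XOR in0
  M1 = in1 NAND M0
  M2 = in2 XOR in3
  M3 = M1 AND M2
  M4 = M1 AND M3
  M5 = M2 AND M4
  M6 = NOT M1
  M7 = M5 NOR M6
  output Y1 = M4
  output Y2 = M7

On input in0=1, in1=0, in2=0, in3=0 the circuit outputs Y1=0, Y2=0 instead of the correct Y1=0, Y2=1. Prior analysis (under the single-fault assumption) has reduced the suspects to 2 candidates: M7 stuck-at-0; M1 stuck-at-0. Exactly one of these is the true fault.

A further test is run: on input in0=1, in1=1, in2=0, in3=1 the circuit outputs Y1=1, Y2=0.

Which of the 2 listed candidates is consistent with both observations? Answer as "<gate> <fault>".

M7 stuck-at-0

Evaluate each candidate on input in0=1, in1=1, in2=0, in3=1:
  M7 stuck-at-0: M0=0, M1=1, M2=1, M3=1, M4=1, M5=1, M6=0, M7=0 [stuck-at-0] → Y1=1, Y2=0 — matches
  M1 stuck-at-0: M0=0, M1=0 [stuck-at-0], M2=1, M3=0, M4=0, M5=0, M6=1, M7=0 → Y1=0, Y2=0 — eliminated
Only M7 stuck-at-0 reproduces the observed Y1=1, Y2=0.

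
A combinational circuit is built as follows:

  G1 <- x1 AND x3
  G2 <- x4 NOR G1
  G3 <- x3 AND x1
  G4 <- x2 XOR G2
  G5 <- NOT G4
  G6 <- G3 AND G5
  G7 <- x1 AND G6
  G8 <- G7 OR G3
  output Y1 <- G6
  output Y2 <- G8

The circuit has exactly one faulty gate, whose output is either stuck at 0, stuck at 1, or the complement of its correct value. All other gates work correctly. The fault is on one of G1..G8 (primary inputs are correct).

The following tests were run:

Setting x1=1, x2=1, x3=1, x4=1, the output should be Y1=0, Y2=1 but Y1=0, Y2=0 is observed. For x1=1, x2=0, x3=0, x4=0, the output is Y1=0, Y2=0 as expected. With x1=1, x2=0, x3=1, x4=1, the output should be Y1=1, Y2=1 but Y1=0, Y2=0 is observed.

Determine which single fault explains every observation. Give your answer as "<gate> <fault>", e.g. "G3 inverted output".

Fault-free values for test 1 (x1=1, x2=1, x3=1, x4=1): G1=1, G2=0, G3=1, G4=1, G5=0, G6=0, G7=0, G8=1, giving Y1=0, Y2=1. Observed Y1=0, Y2=0.
Test 1: faults giving observed Y1=0, Y2=0 are {G3 stuck-at-0, G3 inverted output, G8 stuck-at-0, G8 inverted output}.
Test 2 (x1=1, x2=0, x3=0, x4=0): fault-free G1=0, G2=1, G3=0, G4=1, G5=0, G6=0, G7=0, G8=0 → Y1=0, Y2=0; observed Y1=0, Y2=0. Eliminates G3 inverted output, G8 inverted output.
Test 3 (x1=1, x2=0, x3=1, x4=1): fault-free G1=1, G2=0, G3=1, G4=0, G5=1, G6=1, G7=1, G8=1 → Y1=1, Y2=1; observed Y1=0, Y2=0. Eliminates G8 stuck-at-0.
Only G3 stuck-at-0 is consistent with every test.

G3 stuck-at-0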